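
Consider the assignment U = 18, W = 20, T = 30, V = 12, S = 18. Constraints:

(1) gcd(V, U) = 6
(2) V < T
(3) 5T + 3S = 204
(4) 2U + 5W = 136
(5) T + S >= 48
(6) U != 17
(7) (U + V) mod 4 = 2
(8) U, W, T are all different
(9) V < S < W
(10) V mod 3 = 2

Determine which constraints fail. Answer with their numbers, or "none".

(1) gcd(12, 18) = 6 — OK.
(2) V = 12, T = 30; 12 < 30 — OK.
(3) 5T + 3S = 5(30) + 3(18) = 204 — OK.
(4) 2U + 5W = 2(18) + 5(20) = 136 — OK.
(5) T + S = 30 + 18 = 48; 48 ≥ 48 — OK.
(6) U = 18, and 18 ≠ 17 — OK.
(7) U + V = 30; 30 mod 4 = 2 — OK.
(8) values 18, 20, 30 are pairwise distinct — OK.
(9) values 12 < 18 < 20 — OK.
(10) 12 mod 3 = 0, not 2 — violated.

The assignment fails constraint 10.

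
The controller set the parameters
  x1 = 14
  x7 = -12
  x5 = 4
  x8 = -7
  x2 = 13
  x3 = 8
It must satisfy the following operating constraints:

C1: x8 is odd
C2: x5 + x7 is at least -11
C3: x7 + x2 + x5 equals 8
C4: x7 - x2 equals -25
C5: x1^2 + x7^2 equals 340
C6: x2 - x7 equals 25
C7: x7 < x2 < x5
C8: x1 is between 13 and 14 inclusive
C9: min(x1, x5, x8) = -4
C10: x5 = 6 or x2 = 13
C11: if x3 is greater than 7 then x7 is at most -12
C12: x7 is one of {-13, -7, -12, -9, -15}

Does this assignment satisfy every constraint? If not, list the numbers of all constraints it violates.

The assignment fails constraints 3, 7, and 9.

C1: x8 = -7 is odd  OK
C2: x5 + x7 = 4 + (-12) = -8; -8 ≥ -11  OK
C3: x7 + x2 + x5 = -12 + 13 + 4 = 5, not 8  FAIL
C4: x7 - x2 = -12 - 13 = -25  OK
C5: x1^2 + x7^2 = 14^2 + (-12)^2 = 196 + 144 = 340  OK
C6: x2 - x7 = 13 - (-12) = 25  OK
C7: values -12, 13, 4; x2 = 13 is not < x5 = 4  FAIL
C8: x1 = 14 lies in [13, 14]  OK
C9: min(14, 4, -7) = -7, not -4  FAIL
C10: x5 = 4 ≠ 6, but x2 = 13 = 13 (second disjunct)  OK
C11: x3 = 8 > 7, so we need x7 ≤ -12; x7 = -12 ≤ -12  OK
C12: x7 = -12 is in {-13, -7, -12, -9, -15}  OK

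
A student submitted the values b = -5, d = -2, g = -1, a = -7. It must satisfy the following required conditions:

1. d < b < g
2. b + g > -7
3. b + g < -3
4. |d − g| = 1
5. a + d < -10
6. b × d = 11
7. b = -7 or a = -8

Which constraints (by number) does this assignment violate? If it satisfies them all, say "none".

Constraints 1, 5, 6, and 7 do not hold.

1. values -2, -5, -1; d = -2 is not < b = -5 — fails.
2. b + g = -5 + (-1) = -6; -6 > -7 — holds.
3. b + g = -5 + (-1) = -6; -6 < -3 — holds.
4. |-2 − (-1)| = 1 — holds.
5. a + d = -7 + (-2) = -9; -9 ≥ -10, bound -10 not met — fails.
6. b × d = -5 × (-2) = 10, not 11 — fails.
7. b = -5 ≠ -7 and a = -7 ≠ -8; both disjuncts false — fails.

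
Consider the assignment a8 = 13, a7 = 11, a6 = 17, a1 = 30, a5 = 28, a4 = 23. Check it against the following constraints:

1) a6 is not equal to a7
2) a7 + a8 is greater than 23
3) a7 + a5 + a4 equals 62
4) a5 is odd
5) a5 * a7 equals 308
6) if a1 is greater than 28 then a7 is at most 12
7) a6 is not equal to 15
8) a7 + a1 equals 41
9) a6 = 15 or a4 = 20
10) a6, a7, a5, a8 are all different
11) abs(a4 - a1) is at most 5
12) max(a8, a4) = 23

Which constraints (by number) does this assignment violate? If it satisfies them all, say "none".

1) a6 = 17, a7 = 11; distinct — holds.
2) a7 + a8 = 11 + 13 = 24; 24 > 23 — holds.
3) a7 + a5 + a4 = 11 + 28 + 23 = 62 — holds.
4) a5 = 28 is even — fails.
5) a5 * a7 = 28 * 11 = 308 — holds.
6) a1 = 30 > 28, so we need a7 ≤ 12; a7 = 11 ≤ 12 — holds.
7) a6 = 17, and 17 ≠ 15 — holds.
8) a7 + a1 = 11 + 30 = 41 — holds.
9) a6 = 17 ≠ 15 and a4 = 23 ≠ 20; both disjuncts false — fails.
10) values 17, 11, 28, 13 are pairwise distinct — holds.
11) abs(23 - 30) = 7; 7 > 5, exceeds bound 5 — fails.
12) max(13, 23) = 23 — holds.

Constraints 4, 9, and 11 are violated.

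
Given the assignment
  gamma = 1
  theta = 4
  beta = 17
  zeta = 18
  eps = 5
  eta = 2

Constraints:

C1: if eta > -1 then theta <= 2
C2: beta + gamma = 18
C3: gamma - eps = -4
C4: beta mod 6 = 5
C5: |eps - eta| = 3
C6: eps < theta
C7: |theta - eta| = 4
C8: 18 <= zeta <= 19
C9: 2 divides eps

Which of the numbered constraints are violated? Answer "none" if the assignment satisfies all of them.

C1: eta = 2 > -1, so we need theta ≤ 2; but theta = 4 > 2  ✘
C2: beta + gamma = 17 + 1 = 18  ✔
C3: gamma - eps = 1 - 5 = -4  ✔
C4: 17 mod 6 = 5  ✔
C5: |5 - 2| = 3  ✔
C6: eps = 5, theta = 4; 5 ≥ 4 (want <)  ✘
C7: |4 - 2| = 2, not 4  ✘
C8: zeta = 18 lies in [18, 19]  ✔
C9: 5 = 2*2 + 1, so 2 does not divide 5  ✘

Constraints 1, 6, 7, 9 do not hold.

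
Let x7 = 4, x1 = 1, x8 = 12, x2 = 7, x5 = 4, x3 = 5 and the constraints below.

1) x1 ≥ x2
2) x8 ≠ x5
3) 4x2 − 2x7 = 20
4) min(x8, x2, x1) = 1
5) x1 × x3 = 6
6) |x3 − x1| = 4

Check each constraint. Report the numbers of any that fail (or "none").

The assignment fails constraints 1, 5.

1) x1 = 1, x2 = 7; 1 < 7 (want ≥) — violated.
2) x8 = 12, x5 = 4; distinct — satisfied.
3) 4x2 − 2x7 = 4(7) − 2(4) = 20 — satisfied.
4) min(12, 7, 1) = 1 — satisfied.
5) x1 × x3 = 1 × 5 = 5, not 6 — violated.
6) |5 − 1| = 4 — satisfied.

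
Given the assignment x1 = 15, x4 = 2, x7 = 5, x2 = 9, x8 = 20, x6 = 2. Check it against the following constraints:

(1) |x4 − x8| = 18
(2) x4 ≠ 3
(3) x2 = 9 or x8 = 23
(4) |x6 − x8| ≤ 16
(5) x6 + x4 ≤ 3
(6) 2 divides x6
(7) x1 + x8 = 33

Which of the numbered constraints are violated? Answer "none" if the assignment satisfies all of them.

The assignment fails constraints 4, 5, and 7.

(1) |2 − 20| = 18 — satisfied.
(2) x4 = 2, and 2 ≠ 3 — satisfied.
(3) x2 = 9 = 9 (first disjunct) — satisfied.
(4) |2 − 20| = 18; 18 > 16, exceeds bound 16 — violated.
(5) x6 + x4 = 2 + 2 = 4; 4 > 3, bound 3 not met — violated.
(6) 2 / 2 = 1, so 2 divides 2 — satisfied.
(7) x1 + x8 = 15 + 20 = 35, not 33 — violated.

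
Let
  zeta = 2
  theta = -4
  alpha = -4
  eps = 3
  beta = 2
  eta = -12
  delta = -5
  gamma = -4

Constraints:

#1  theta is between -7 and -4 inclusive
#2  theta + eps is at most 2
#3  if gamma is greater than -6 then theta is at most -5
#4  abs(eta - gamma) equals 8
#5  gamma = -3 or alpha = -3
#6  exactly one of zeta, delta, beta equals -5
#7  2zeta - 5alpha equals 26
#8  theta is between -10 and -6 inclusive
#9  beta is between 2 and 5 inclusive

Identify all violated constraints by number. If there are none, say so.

#1 theta = -4 lies in [-7, -4]  holds
#2 theta + eps = -4 + 3 = -1; -1 ≤ 2  holds
#3 gamma = -4 > -6, so we need theta ≤ -5; but theta = -4 > -5  fails
#4 abs(-12 - (-4)) = 8  holds
#5 gamma = -4 ≠ -3 and alpha = -4 ≠ -3; both disjuncts false  fails
#6 zeta=2, delta=-5, beta=2; 1 of them equals -5  holds
#7 2zeta - 5alpha = 2(2) - 5(-4) = 24, not 26  fails
#8 theta = -4 is outside [-10, -6]  fails
#9 beta = 2 lies in [2, 5]  holds

Constraints 3, 5, 7, and 8 are violated.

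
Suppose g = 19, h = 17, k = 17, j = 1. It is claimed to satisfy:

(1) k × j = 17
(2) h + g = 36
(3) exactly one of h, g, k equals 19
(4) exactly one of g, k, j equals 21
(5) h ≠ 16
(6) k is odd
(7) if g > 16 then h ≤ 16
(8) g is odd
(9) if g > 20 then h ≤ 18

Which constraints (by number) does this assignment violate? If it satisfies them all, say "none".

(1) k × j = 17 × 1 = 17  yes
(2) h + g = 17 + 19 = 36  yes
(3) h=17, g=19, k=17; 1 of them equals 19  yes
(4) g=19, k=17, j=1; 0 of them equal 21, not exactly one  no
(5) h = 17, and 17 ≠ 16  yes
(6) k = 17 is odd  yes
(7) g = 19 > 16, so we need h ≤ 16; but h = 17 > 16  no
(8) g = 19 is odd  yes
(9) g = 19, not > 20; antecedent false, conditional vacuously true  yes

No — constraints 4 and 7 are not satisfied.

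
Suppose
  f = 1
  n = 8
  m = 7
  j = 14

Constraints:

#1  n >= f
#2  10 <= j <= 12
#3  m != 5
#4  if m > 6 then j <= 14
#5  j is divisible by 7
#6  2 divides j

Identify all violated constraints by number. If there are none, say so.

#1 n = 8, f = 1; 8 ≥ 1  ✓
#2 j = 14 is outside [10, 12]  ✗
#3 m = 7, and 7 ≠ 5  ✓
#4 m = 7 > 6, so we need j ≤ 14; j = 14 ≤ 14  ✓
#5 14 / 7 = 2, so 7 divides 14  ✓
#6 14 / 2 = 7, so 2 divides 14  ✓

Constraint 2 is violated.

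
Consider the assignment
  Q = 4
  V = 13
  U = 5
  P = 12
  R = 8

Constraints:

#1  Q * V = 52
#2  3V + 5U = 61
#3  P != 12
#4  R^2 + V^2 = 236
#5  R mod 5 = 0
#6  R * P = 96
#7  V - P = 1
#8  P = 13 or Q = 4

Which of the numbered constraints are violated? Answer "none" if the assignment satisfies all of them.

#1 Q * V = 4 * 13 = 52 — holds.
#2 3V + 5U = 3(13) + 5(5) = 64, not 61 — fails.
#3 P = 12, but 12 is required to differ — fails.
#4 R^2 + V^2 = 8^2 + 13^2 = 64 + 169 = 233, not 236 — fails.
#5 8 mod 5 = 3, not 0 — fails.
#6 R * P = 8 * 12 = 96 — holds.
#7 V - P = 13 - 12 = 1 — holds.
#8 P = 12 ≠ 13, but Q = 4 = 4 (second disjunct) — holds.

Constraints 2, 3, 4, 5 are violated.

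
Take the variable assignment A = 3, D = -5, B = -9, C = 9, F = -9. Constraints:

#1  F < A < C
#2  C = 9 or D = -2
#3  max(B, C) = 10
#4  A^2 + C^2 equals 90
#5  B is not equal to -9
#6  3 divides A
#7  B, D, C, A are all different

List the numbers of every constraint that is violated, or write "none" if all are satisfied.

The assignment fails constraints 3, 5.

#1 values -9 < 3 < 9  ✔
#2 C = 9 = 9 (first disjunct)  ✔
#3 max(-9, 9) = 9, not 10  ✘
#4 A^2 + C^2 = 3^2 + 9^2 = 9 + 81 = 90  ✔
#5 B = -9, but -9 is required to differ  ✘
#6 3 / 3 = 1, so 3 divides 3  ✔
#7 values -9, -5, 9, 3 are pairwise distinct  ✔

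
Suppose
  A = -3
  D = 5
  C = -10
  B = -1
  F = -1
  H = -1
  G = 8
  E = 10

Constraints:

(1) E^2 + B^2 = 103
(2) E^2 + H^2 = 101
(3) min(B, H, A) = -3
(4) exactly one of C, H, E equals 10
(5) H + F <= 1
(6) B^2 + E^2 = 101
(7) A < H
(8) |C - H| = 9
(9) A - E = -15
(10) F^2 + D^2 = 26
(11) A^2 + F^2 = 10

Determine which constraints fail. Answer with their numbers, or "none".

Violated: 1, 9.

(1) E^2 + B^2 = 10^2 + (-1)^2 = 100 + 1 = 101, not 103 — fails.
(2) E^2 + H^2 = 10^2 + (-1)^2 = 100 + 1 = 101 — holds.
(3) min(-1, -1, -3) = -3 — holds.
(4) C=-10, H=-1, E=10; 1 of them equals 10 — holds.
(5) H + F = -1 + (-1) = -2; -2 ≤ 1 — holds.
(6) B^2 + E^2 = (-1)^2 + 10^2 = 1 + 100 = 101 — holds.
(7) A = -3, H = -1; -3 < -1 — holds.
(8) |-10 - (-1)| = 9 — holds.
(9) A - E = -3 - 10 = -13, not -15 — fails.
(10) F^2 + D^2 = (-1)^2 + 5^2 = 1 + 25 = 26 — holds.
(11) A^2 + F^2 = (-3)^2 + (-1)^2 = 9 + 1 = 10 — holds.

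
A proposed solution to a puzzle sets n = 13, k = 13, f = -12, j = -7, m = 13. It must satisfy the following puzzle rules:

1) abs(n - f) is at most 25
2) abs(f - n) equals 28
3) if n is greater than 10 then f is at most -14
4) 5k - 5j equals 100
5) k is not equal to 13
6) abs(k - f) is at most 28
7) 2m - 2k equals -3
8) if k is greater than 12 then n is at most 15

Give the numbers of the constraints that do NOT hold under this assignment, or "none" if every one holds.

Constraints 2, 3, 5, and 7 are violated.

1) abs(13 - (-12)) = 25; 25 ≤ 25 — OK.
2) abs(-12 - 13) = 25, not 28 — violated.
3) n = 13 > 10, so we need f ≤ -14; but f = -12 > -14 — violated.
4) 5k - 5j = 5(13) - 5(-7) = 100 — OK.
5) k = 13, but 13 is required to differ — violated.
6) abs(13 - (-12)) = 25; 25 ≤ 28 — OK.
7) 2m - 2k = 2(13) - 2(13) = 0, not -3 — violated.
8) k = 13 > 12, so we need n ≤ 15; n = 13 ≤ 15 — OK.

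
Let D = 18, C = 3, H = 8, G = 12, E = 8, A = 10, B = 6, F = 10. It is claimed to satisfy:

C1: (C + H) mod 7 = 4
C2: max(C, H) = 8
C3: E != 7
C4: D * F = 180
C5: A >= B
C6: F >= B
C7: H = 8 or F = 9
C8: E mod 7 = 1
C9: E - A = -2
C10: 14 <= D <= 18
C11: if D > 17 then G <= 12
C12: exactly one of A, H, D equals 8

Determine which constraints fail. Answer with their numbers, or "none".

C1: C + H = 11; 11 mod 7 = 4 — holds.
C2: max(3, 8) = 8 — holds.
C3: E = 8, and 8 ≠ 7 — holds.
C4: D * F = 18 * 10 = 180 — holds.
C5: A = 10, B = 6; 10 ≥ 6 — holds.
C6: F = 10, B = 6; 10 ≥ 6 — holds.
C7: H = 8 = 8 (first disjunct) — holds.
C8: 8 mod 7 = 1 — holds.
C9: E - A = 8 - 10 = -2 — holds.
C10: D = 18 lies in [14, 18] — holds.
C11: D = 18 > 17, so we need G ≤ 12; G = 12 ≤ 12 — holds.
C12: A=10, H=8, D=18; 1 of them equals 8 — holds.

All constraints are satisfied.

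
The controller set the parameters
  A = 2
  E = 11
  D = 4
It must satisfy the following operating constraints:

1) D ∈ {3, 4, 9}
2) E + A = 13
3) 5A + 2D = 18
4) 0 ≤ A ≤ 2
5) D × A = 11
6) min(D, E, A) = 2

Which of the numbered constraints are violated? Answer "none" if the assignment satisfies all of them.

Constraint 5 is violated.

1) D = 4 is in {3, 4, 9} — satisfied.
2) E + A = 11 + 2 = 13 — satisfied.
3) 5A + 2D = 5(2) + 2(4) = 18 — satisfied.
4) A = 2 lies in [0, 2] — satisfied.
5) D × A = 4 × 2 = 8, not 11 — violated.
6) min(4, 11, 2) = 2 — satisfied.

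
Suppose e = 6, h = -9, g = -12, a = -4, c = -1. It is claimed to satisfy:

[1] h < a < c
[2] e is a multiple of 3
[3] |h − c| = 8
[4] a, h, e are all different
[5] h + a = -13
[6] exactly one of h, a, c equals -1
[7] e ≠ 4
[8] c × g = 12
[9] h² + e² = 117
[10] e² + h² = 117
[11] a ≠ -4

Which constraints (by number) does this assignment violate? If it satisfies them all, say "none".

[1] values -9 < -4 < -1  ✓
[2] 6 / 3 = 2, so 3 divides 6  ✓
[3] |-9 − (-1)| = 8  ✓
[4] values -4, -9, 6 are pairwise distinct  ✓
[5] h + a = -9 + (-4) = -13  ✓
[6] h=-9, a=-4, c=-1; 1 of them equals -1  ✓
[7] e = 6, and 6 ≠ 4  ✓
[8] c × g = -1 × (-12) = 12  ✓
[9] h² + e² = (-9)² + 6² = 81 + 36 = 117  ✓
[10] e² + h² = 6² + (-9)² = 36 + 81 = 117  ✓
[11] a = -4, but -4 is required to differ  ✗

Violated: 11.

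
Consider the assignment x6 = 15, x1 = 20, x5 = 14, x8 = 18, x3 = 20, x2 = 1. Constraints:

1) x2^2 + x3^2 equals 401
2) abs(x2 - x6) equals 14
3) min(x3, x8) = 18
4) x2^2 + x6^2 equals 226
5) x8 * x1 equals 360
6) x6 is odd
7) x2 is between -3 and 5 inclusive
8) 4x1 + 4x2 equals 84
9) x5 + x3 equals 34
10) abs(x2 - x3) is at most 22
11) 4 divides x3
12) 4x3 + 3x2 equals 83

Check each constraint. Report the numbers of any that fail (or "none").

The assignment satisfies every constraint.

1) x2^2 + x3^2 = 1^2 + 20^2 = 1 + 400 = 401 — holds.
2) abs(1 - 15) = 14 — holds.
3) min(20, 18) = 18 — holds.
4) x2^2 + x6^2 = 1^2 + 15^2 = 1 + 225 = 226 — holds.
5) x8 * x1 = 18 * 20 = 360 — holds.
6) x6 = 15 is odd — holds.
7) x2 = 1 lies in [-3, 5] — holds.
8) 4x1 + 4x2 = 4(20) + 4(1) = 84 — holds.
9) x5 + x3 = 14 + 20 = 34 — holds.
10) abs(1 - 20) = 19; 19 ≤ 22 — holds.
11) 20 / 4 = 5, so 4 divides 20 — holds.
12) 4x3 + 3x2 = 4(20) + 3(1) = 83 — holds.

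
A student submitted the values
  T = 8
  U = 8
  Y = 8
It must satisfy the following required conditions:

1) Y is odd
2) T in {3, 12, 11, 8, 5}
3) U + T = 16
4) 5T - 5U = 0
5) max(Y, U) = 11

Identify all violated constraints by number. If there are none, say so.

1) Y = 8 is even  fails
2) T = 8 is in {3, 12, 11, 8, 5}  holds
3) U + T = 8 + 8 = 16  holds
4) 5T - 5U = 5(8) - 5(8) = 0  holds
5) max(8, 8) = 8, not 11  fails

Constraints 1 and 5 are violated.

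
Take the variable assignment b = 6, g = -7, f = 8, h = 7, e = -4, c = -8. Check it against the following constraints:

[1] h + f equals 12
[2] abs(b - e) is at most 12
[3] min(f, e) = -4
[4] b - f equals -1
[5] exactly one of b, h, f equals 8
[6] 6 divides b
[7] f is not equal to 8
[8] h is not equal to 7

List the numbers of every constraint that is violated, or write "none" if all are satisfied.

No — constraints 1, 4, 7, and 8 are not satisfied.

[1] h + f = 7 + 8 = 15, not 12  fails
[2] abs(6 - (-4)) = 10; 10 ≤ 12  holds
[3] min(8, -4) = -4  holds
[4] b - f = 6 - 8 = -2, not -1  fails
[5] b=6, h=7, f=8; 1 of them equals 8  holds
[6] 6 / 6 = 1, so 6 divides 6  holds
[7] f = 8, but 8 is required to differ  fails
[8] h = 7, but 7 is required to differ  fails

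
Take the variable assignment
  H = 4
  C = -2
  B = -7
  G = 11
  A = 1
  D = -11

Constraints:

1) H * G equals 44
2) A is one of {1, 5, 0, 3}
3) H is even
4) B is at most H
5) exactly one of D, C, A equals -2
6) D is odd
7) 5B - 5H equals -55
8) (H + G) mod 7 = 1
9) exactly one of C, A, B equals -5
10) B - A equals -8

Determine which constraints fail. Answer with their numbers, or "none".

1) H * G = 4 * 11 = 44 — satisfied.
2) A = 1 is in {1, 5, 0, 3} — satisfied.
3) H = 4 is even — satisfied.
4) B = -7, H = 4; -7 ≤ 4 — satisfied.
5) D=-11, C=-2, A=1; 1 of them equals -2 — satisfied.
6) D = -11 is odd — satisfied.
7) 5B - 5H = 5(-7) - 5(4) = -55 — satisfied.
8) H + G = 15; 15 mod 7 = 1 — satisfied.
9) C=-2, A=1, B=-7; 0 of them equal -5, not exactly one — violated.
10) B - A = -7 - 1 = -8 — satisfied.

Constraint 9 is violated.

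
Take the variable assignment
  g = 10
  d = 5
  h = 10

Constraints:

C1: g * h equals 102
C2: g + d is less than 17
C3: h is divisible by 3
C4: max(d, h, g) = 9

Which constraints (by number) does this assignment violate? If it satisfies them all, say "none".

C1: g * h = 10 * 10 = 100, not 102 — violated.
C2: g + d = 10 + 5 = 15; 15 < 17 — satisfied.
C3: 10 = 3*3 + 1, so 3 does not divide 10 — violated.
C4: max(5, 10, 10) = 10, not 9 — violated.

Constraints 1, 3, and 4 are violated.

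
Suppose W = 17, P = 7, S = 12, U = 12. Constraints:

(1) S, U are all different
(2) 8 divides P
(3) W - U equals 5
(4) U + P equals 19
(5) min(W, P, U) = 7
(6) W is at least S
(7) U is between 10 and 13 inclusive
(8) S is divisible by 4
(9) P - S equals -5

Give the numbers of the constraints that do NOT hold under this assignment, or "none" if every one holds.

No — constraints 1 and 2 are not satisfied.

(1) S = U = 12, not all different — violated.
(2) 7 = 8*0 + 7, so 8 does not divide 7 — violated.
(3) W - U = 17 - 12 = 5 — OK.
(4) U + P = 12 + 7 = 19 — OK.
(5) min(17, 7, 12) = 7 — OK.
(6) W = 17, S = 12; 17 ≥ 12 — OK.
(7) U = 12 lies in [10, 13] — OK.
(8) 12 / 4 = 3, so 4 divides 12 — OK.
(9) P - S = 7 - 12 = -5 — OK.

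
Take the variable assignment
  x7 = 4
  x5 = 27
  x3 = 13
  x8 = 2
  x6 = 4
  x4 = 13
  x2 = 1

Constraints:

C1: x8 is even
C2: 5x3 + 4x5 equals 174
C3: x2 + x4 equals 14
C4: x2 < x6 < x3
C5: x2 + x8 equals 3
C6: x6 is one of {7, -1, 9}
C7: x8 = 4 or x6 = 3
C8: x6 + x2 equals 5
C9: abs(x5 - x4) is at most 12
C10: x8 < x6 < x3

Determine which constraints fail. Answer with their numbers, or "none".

Violated: 2, 6, 7, 9.

C1: x8 = 2 is even  holds
C2: 5x3 + 4x5 = 5(13) + 4(27) = 173, not 174  fails
C3: x2 + x4 = 1 + 13 = 14  holds
C4: values 1 < 4 < 13  holds
C5: x2 + x8 = 1 + 2 = 3  holds
C6: x6 = 4 is not in {7, -1, 9}  fails
C7: x8 = 2 ≠ 4 and x6 = 4 ≠ 3; both disjuncts false  fails
C8: x6 + x2 = 4 + 1 = 5  holds
C9: abs(27 - 13) = 14; 14 > 12, exceeds bound 12  fails
C10: values 2 < 4 < 13  holds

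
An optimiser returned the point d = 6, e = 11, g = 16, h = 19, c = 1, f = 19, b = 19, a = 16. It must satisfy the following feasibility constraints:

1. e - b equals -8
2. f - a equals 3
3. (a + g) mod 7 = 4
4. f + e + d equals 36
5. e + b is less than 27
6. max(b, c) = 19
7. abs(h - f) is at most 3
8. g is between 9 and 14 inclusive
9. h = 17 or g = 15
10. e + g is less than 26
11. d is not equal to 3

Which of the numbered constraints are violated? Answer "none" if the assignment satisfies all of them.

1. e - b = 11 - 19 = -8 — OK.
2. f - a = 19 - 16 = 3 — OK.
3. a + g = 32; 32 mod 7 = 4 — OK.
4. f + e + d = 19 + 11 + 6 = 36 — OK.
5. e + b = 11 + 19 = 30; 30 ≥ 27, bound 27 not met — violated.
6. max(19, 1) = 19 — OK.
7. abs(19 - 19) = 0; 0 ≤ 3 — OK.
8. g = 16 is outside [9, 14] — violated.
9. h = 19 ≠ 17 and g = 16 ≠ 15; both disjuncts false — violated.
10. e + g = 11 + 16 = 27; 27 ≥ 26, bound 26 not met — violated.
11. d = 6, and 6 ≠ 3 — OK.

Violated: 5, 8, 9, and 10.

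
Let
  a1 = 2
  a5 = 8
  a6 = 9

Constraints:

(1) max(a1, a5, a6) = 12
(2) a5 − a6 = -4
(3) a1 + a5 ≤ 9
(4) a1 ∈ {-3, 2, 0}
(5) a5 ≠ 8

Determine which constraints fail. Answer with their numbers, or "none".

(1) max(2, 8, 9) = 9, not 12 — violated.
(2) a5 − a6 = 8 − 9 = -1, not -4 — violated.
(3) a1 + a5 = 2 + 8 = 10; 10 > 9, bound 9 not met — violated.
(4) a1 = 2 is in {-3, 2, 0} — OK.
(5) a5 = 8, but 8 is required to differ — violated.

Constraints 1, 2, 3, and 5 are violated.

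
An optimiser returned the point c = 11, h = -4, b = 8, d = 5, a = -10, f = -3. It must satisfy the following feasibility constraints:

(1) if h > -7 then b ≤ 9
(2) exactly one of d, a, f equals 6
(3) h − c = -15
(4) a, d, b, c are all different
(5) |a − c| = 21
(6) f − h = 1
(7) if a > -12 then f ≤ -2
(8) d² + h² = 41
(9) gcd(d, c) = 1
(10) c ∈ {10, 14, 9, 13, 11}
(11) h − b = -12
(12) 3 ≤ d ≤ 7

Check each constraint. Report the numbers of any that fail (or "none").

(1) h = -4 > -7, so we need b ≤ 9; b = 8 ≤ 9 — holds.
(2) d=5, a=-10, f=-3; 0 of them equal 6, not exactly one — fails.
(3) h − c = -4 − 11 = -15 — holds.
(4) values -10, 5, 8, 11 are pairwise distinct — holds.
(5) |-10 − 11| = 21 — holds.
(6) f − h = -3 − (-4) = 1 — holds.
(7) a = -10 > -12, so we need f ≤ -2; f = -3 ≤ -2 — holds.
(8) d² + h² = 5² + (-4)² = 25 + 16 = 41 — holds.
(9) gcd(5, 11) = 1 — holds.
(10) c = 11 is in {10, 14, 9, 13, 11} — holds.
(11) h − b = -4 − 8 = -12 — holds.
(12) d = 5 lies in [3, 7] — holds.

The assignment fails constraint 2.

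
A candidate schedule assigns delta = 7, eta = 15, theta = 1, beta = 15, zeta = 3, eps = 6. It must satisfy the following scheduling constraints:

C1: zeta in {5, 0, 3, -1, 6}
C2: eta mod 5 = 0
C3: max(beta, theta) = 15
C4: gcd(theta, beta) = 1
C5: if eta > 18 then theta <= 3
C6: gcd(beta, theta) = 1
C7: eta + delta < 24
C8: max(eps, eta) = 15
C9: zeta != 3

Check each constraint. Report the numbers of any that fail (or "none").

C1: zeta = 3 is in {5, 0, 3, -1, 6} — holds.
C2: 15 mod 5 = 0 — holds.
C3: max(15, 1) = 15 — holds.
C4: gcd(1, 15) = 1 — holds.
C5: eta = 15, not > 18; antecedent false, conditional vacuously true — holds.
C6: gcd(15, 1) = 1 — holds.
C7: eta + delta = 15 + 7 = 22; 22 < 24 — holds.
C8: max(6, 15) = 15 — holds.
C9: zeta = 3, but 3 is required to differ — does not hold.

The assignment fails constraint 9.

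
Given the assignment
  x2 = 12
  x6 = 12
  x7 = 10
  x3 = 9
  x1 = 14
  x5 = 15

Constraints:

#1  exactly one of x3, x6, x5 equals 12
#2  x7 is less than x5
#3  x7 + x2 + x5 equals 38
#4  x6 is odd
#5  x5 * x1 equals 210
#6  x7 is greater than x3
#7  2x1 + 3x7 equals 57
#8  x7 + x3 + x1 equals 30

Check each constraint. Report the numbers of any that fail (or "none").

Constraints 3, 4, 7, and 8 are violated.

#1 x3=9, x6=12, x5=15; 1 of them equals 12 — OK.
#2 x7 = 10, x5 = 15; 10 < 15 — OK.
#3 x7 + x2 + x5 = 10 + 12 + 15 = 37, not 38 — violated.
#4 x6 = 12 is even — violated.
#5 x5 * x1 = 15 * 14 = 210 — OK.
#6 x7 = 10, x3 = 9; 10 > 9 — OK.
#7 2x1 + 3x7 = 2(14) + 3(10) = 58, not 57 — violated.
#8 x7 + x3 + x1 = 10 + 9 + 14 = 33, not 30 — violated.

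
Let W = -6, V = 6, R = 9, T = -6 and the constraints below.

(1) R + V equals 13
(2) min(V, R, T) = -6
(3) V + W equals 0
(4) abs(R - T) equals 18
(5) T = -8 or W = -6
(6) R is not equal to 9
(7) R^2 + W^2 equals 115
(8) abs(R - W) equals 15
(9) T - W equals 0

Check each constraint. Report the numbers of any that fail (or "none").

(1) R + V = 9 + 6 = 15, not 13  fails
(2) min(6, 9, -6) = -6  holds
(3) V + W = 6 + (-6) = 0  holds
(4) abs(9 - (-6)) = 15, not 18  fails
(5) T = -6 ≠ -8, but W = -6 = -6 (second disjunct)  holds
(6) R = 9, but 9 is required to differ  fails
(7) R^2 + W^2 = 9^2 + (-6)^2 = 81 + 36 = 117, not 115  fails
(8) abs(9 - (-6)) = 15  holds
(9) T - W = -6 - (-6) = 0  holds

No — constraints 1, 4, 6, 7 are not satisfied.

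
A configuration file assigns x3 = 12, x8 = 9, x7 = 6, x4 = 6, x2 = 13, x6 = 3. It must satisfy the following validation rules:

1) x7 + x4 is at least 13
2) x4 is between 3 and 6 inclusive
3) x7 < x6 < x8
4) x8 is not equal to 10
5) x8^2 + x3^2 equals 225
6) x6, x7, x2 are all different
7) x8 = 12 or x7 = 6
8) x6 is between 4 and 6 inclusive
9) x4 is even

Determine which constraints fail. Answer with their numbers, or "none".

The assignment fails constraints 1, 3, 8.

1) x7 + x4 = 6 + 6 = 12; 12 < 13, bound 13 not met — violated.
2) x4 = 6 lies in [3, 6] — satisfied.
3) values 6, 3, 9; x7 = 6 is not < x6 = 3 — violated.
4) x8 = 9, and 9 ≠ 10 — satisfied.
5) x8^2 + x3^2 = 9^2 + 12^2 = 81 + 144 = 225 — satisfied.
6) values 3, 6, 13 are pairwise distinct — satisfied.
7) x8 = 9 ≠ 12, but x7 = 6 = 6 (second disjunct) — satisfied.
8) x6 = 3 is outside [4, 6] — violated.
9) x4 = 6 is even — satisfied.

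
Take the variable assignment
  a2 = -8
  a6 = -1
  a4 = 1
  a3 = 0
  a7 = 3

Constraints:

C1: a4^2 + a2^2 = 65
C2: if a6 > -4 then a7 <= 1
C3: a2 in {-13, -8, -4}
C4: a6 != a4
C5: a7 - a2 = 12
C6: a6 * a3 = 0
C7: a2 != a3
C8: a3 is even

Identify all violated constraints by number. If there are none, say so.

The assignment fails constraints 2, 5.

C1: a4^2 + a2^2 = 1^2 + (-8)^2 = 1 + 64 = 65 — OK.
C2: a6 = -1 > -4, so we need a7 ≤ 1; but a7 = 3 > 1 — violated.
C3: a2 = -8 is in {-13, -8, -4} — OK.
C4: a6 = -1, a4 = 1; distinct — OK.
C5: a7 - a2 = 3 - (-8) = 11, not 12 — violated.
C6: a6 * a3 = -1 * 0 = 0 — OK.
C7: a2 = -8, a3 = 0; distinct — OK.
C8: a3 = 0 is even — OK.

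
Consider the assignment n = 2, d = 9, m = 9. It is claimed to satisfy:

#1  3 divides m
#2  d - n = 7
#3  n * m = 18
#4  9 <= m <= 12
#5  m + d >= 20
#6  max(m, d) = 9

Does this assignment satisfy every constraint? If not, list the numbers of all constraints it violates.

No — constraint 5 is not satisfied.

#1 9 / 3 = 3, so 3 divides 9  OK
#2 d - n = 9 - 2 = 7  OK
#3 n * m = 2 * 9 = 18  OK
#4 m = 9 lies in [9, 12]  OK
#5 m + d = 9 + 9 = 18; 18 < 20, bound 20 not met  FAIL
#6 max(9, 9) = 9  OK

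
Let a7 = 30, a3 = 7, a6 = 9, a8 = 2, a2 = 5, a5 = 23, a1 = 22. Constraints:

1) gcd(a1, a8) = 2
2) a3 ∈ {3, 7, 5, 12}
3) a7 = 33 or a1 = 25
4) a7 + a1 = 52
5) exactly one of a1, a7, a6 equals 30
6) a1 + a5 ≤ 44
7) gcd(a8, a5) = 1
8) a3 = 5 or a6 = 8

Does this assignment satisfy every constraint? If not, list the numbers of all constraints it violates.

1) gcd(22, 2) = 2 — OK.
2) a3 = 7 is in {3, 7, 5, 12} — OK.
3) a7 = 30 ≠ 33 and a1 = 22 ≠ 25; both disjuncts false — violated.
4) a7 + a1 = 30 + 22 = 52 — OK.
5) a1=22, a7=30, a6=9; 1 of them equals 30 — OK.
6) a1 + a5 = 22 + 23 = 45; 45 > 44, bound 44 not met — violated.
7) gcd(2, 23) = 1 — OK.
8) a3 = 7 ≠ 5 and a6 = 9 ≠ 8; both disjuncts false — violated.

Constraints 3, 6, and 8 are violated.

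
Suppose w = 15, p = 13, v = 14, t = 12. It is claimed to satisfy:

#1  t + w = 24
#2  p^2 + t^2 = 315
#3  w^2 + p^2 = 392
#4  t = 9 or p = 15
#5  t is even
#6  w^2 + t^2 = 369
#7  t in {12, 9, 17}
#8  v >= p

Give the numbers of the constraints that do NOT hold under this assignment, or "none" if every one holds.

Constraints 1, 2, 3, and 4 are violated.

#1 t + w = 12 + 15 = 27, not 24 — violated.
#2 p^2 + t^2 = 13^2 + 12^2 = 169 + 144 = 313, not 315 — violated.
#3 w^2 + p^2 = 15^2 + 13^2 = 225 + 169 = 394, not 392 — violated.
#4 t = 12 ≠ 9 and p = 13 ≠ 15; both disjuncts false — violated.
#5 t = 12 is even — satisfied.
#6 w^2 + t^2 = 15^2 + 12^2 = 225 + 144 = 369 — satisfied.
#7 t = 12 is in {12, 9, 17} — satisfied.
#8 v = 14, p = 13; 14 ≥ 13 — satisfied.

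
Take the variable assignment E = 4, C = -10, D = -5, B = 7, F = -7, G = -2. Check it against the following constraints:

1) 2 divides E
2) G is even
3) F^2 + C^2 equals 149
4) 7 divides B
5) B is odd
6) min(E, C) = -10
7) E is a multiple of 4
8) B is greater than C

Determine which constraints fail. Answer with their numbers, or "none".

1) 4 / 2 = 2, so 2 divides 4  ✔
2) G = -2 is even  ✔
3) F^2 + C^2 = (-7)^2 + (-10)^2 = 49 + 100 = 149  ✔
4) 7 / 7 = 1, so 7 divides 7  ✔
5) B = 7 is odd  ✔
6) min(4, -10) = -10  ✔
7) 4 / 4 = 1, so 4 divides 4  ✔
8) B = 7, C = -10; 7 > -10  ✔

All constraints are satisfied.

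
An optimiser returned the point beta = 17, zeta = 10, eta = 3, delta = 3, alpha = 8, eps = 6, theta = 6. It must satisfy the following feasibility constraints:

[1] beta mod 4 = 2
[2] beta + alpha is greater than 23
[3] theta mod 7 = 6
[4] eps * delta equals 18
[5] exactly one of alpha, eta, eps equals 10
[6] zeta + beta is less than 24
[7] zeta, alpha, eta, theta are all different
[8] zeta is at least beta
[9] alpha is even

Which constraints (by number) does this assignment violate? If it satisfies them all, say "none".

[1] 17 mod 4 = 1, not 2 — does not hold.
[2] beta + alpha = 17 + 8 = 25; 25 > 23 — holds.
[3] 6 mod 7 = 6 — holds.
[4] eps * delta = 6 * 3 = 18 — holds.
[5] alpha=8, eta=3, eps=6; 0 of them equal 10, not exactly one — does not hold.
[6] zeta + beta = 10 + 17 = 27; 27 ≥ 24, bound 24 not met — does not hold.
[7] values 10, 8, 3, 6 are pairwise distinct — holds.
[8] zeta = 10, beta = 17; 10 < 17 (want ≥) — does not hold.
[9] alpha = 8 is even — holds.

Violated: 1, 5, 6, and 8.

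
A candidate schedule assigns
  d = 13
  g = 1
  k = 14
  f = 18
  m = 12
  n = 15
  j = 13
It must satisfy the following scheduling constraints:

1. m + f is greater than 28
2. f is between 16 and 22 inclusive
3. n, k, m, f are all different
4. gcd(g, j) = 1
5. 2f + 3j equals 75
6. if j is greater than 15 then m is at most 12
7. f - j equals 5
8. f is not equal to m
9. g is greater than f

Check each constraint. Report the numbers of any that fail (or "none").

1. m + f = 12 + 18 = 30; 30 > 28 — satisfied.
2. f = 18 lies in [16, 22] — satisfied.
3. values 15, 14, 12, 18 are pairwise distinct — satisfied.
4. gcd(1, 13) = 1 — satisfied.
5. 2f + 3j = 2(18) + 3(13) = 75 — satisfied.
6. j = 13, not > 15; antecedent false, conditional vacuously true — satisfied.
7. f - j = 18 - 13 = 5 — satisfied.
8. f = 18, m = 12; distinct — satisfied.
9. g = 1, f = 18; 1 ≤ 18 (want >) — violated.

No — constraint 9 is not satisfied.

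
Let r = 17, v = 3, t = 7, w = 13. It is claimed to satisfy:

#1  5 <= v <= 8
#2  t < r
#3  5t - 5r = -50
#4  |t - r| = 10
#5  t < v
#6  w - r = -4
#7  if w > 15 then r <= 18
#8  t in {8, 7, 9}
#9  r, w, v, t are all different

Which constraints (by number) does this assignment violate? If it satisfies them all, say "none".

#1 v = 3 is outside [5, 8] — does not hold.
#2 t = 7, r = 17; 7 < 17 — holds.
#3 5t - 5r = 5(7) - 5(17) = -50 — holds.
#4 |7 - 17| = 10 — holds.
#5 t = 7, v = 3; 7 ≥ 3 (want <) — does not hold.
#6 w - r = 13 - 17 = -4 — holds.
#7 w = 13, not > 15; antecedent false, conditional vacuously true — holds.
#8 t = 7 is in {8, 7, 9} — holds.
#9 values 17, 13, 3, 7 are pairwise distinct — holds.

The assignment fails constraints 1 and 5.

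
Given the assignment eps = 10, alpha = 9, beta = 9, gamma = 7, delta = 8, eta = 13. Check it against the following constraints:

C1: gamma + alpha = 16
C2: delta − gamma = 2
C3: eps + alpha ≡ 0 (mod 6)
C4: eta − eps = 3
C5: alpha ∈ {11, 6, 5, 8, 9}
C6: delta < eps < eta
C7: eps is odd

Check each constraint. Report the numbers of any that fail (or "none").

No — constraints 2, 3, and 7 are not satisfied.

C1: gamma + alpha = 7 + 9 = 16 — holds.
C2: delta − gamma = 8 − 7 = 1, not 2 — fails.
C3: eps + alpha = 19; 19 mod 6 = 1, not 0 — fails.
C4: eta − eps = 13 − 10 = 3 — holds.
C5: alpha = 9 is in {11, 6, 5, 8, 9} — holds.
C6: values 8 < 10 < 13 — holds.
C7: eps = 10 is even — fails.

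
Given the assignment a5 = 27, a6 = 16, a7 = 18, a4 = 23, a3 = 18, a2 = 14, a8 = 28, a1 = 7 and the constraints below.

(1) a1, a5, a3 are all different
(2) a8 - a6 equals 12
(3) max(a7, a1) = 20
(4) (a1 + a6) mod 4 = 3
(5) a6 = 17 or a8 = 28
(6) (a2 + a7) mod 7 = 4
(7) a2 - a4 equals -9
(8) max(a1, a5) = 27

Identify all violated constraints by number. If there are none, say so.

(1) values 7, 27, 18 are pairwise distinct  ✓
(2) a8 - a6 = 28 - 16 = 12  ✓
(3) max(18, 7) = 18, not 20  ✗
(4) a1 + a6 = 23; 23 mod 4 = 3  ✓
(5) a6 = 16 ≠ 17, but a8 = 28 = 28 (second disjunct)  ✓
(6) a2 + a7 = 32; 32 mod 7 = 4  ✓
(7) a2 - a4 = 14 - 23 = -9  ✓
(8) max(7, 27) = 27  ✓

No — constraint 3 is not satisfied.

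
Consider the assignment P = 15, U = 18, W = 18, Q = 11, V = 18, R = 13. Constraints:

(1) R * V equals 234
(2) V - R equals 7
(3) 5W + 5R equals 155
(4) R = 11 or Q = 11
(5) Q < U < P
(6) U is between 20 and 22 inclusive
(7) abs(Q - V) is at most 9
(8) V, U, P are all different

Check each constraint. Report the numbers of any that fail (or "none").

Violated: 2, 5, 6, 8.

(1) R * V = 13 * 18 = 234  true
(2) V - R = 18 - 13 = 5, not 7  false
(3) 5W + 5R = 5(18) + 5(13) = 155  true
(4) R = 13 ≠ 11, but Q = 11 = 11 (second disjunct)  true
(5) values 11, 18, 15; U = 18 is not < P = 15  false
(6) U = 18 is outside [20, 22]  false
(7) abs(11 - 18) = 7; 7 ≤ 9  true
(8) V = U = 18, not all different  false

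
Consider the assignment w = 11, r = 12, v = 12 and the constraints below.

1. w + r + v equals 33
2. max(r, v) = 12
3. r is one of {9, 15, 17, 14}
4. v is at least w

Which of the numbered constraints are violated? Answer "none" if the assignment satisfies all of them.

1. w + r + v = 11 + 12 + 12 = 35, not 33  ✗
2. max(12, 12) = 12  ✓
3. r = 12 is not in {9, 15, 17, 14}  ✗
4. v = 12, w = 11; 12 ≥ 11  ✓

Violated: 1 and 3.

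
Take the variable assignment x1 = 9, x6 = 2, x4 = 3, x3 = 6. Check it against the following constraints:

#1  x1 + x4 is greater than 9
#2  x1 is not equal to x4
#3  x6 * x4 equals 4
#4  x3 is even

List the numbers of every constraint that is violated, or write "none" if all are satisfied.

Constraint 3 is violated.

#1 x1 + x4 = 9 + 3 = 12; 12 > 9 — holds.
#2 x1 = 9, x4 = 3; distinct — holds.
#3 x6 * x4 = 2 * 3 = 6, not 4 — does not hold.
#4 x3 = 6 is even — holds.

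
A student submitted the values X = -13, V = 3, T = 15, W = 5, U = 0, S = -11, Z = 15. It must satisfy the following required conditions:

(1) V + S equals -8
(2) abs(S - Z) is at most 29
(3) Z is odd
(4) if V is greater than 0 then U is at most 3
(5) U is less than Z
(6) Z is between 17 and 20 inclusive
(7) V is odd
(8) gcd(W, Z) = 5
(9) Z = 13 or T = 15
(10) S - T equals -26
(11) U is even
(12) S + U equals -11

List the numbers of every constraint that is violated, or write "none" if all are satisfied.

(1) V + S = 3 + (-11) = -8  OK
(2) abs(-11 - 15) = 26; 26 ≤ 29  OK
(3) Z = 15 is odd  OK
(4) V = 3 > 0, so we need U ≤ 3; U = 0 ≤ 3  OK
(5) U = 0, Z = 15; 0 < 15  OK
(6) Z = 15 is outside [17, 20]  FAIL
(7) V = 3 is odd  OK
(8) gcd(5, 15) = 5  OK
(9) Z = 15 ≠ 13, but T = 15 = 15 (second disjunct)  OK
(10) S - T = -11 - 15 = -26  OK
(11) U = 0 is even  OK
(12) S + U = -11 + 0 = -11  OK

Violated: 6.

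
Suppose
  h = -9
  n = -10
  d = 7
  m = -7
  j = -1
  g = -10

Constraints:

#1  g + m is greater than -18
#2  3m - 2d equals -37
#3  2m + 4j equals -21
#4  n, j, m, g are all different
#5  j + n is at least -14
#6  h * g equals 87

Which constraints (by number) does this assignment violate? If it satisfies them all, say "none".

The assignment fails constraints 2, 3, 4, and 6.

#1 g + m = -10 + (-7) = -17; -17 > -18  yes
#2 3m - 2d = 3(-7) - 2(7) = -35, not -37  no
#3 2m + 4j = 2(-7) + 4(-1) = -18, not -21  no
#4 n = g = -10, not all different  no
#5 j + n = -1 + (-10) = -11; -11 ≥ -14  yes
#6 h * g = -9 * (-10) = 90, not 87  no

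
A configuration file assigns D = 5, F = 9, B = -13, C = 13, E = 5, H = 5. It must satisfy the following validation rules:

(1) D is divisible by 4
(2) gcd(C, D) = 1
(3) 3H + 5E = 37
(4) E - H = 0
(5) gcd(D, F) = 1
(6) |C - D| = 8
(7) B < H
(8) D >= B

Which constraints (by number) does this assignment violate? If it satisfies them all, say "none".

Constraints 1 and 3 do not hold.

(1) 5 = 4*1 + 1, so 4 does not divide 5 — fails.
(2) gcd(13, 5) = 1 — holds.
(3) 3H + 5E = 3(5) + 5(5) = 40, not 37 — fails.
(4) E - H = 5 - 5 = 0 — holds.
(5) gcd(5, 9) = 1 — holds.
(6) |13 - 5| = 8 — holds.
(7) B = -13, H = 5; -13 < 5 — holds.
(8) D = 5, B = -13; 5 ≥ -13 — holds.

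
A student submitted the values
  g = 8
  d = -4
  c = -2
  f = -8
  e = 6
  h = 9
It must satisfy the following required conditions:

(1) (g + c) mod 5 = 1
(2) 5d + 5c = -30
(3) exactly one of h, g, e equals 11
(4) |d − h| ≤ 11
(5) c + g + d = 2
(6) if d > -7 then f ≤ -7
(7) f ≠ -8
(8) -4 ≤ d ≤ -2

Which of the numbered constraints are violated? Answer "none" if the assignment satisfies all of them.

(1) g + c = 6; 6 mod 5 = 1  holds
(2) 5d + 5c = 5(-4) + 5(-2) = -30  holds
(3) h=9, g=8, e=6; 0 of them equal 11, not exactly one  fails
(4) |-4 − 9| = 13; 13 > 11, exceeds bound 11  fails
(5) c + g + d = -2 + 8 + (-4) = 2  holds
(6) d = -4 > -7, so we need f ≤ -7; f = -8 ≤ -7  holds
(7) f = -8, but -8 is required to differ  fails
(8) d = -4 lies in [-4, -2]  holds

No — constraints 3, 4, and 7 are not satisfied.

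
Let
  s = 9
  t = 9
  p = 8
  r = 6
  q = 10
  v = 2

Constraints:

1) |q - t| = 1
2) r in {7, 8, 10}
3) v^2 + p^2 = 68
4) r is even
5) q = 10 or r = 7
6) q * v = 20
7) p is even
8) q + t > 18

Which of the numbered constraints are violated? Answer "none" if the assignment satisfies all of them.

No — constraint 2 is not satisfied.

1) |10 - 9| = 1  ✔
2) r = 6 is not in {7, 8, 10}  ✘
3) v^2 + p^2 = 2^2 + 8^2 = 4 + 64 = 68  ✔
4) r = 6 is even  ✔
5) q = 10 = 10 (first disjunct)  ✔
6) q * v = 10 * 2 = 20  ✔
7) p = 8 is even  ✔
8) q + t = 10 + 9 = 19; 19 > 18  ✔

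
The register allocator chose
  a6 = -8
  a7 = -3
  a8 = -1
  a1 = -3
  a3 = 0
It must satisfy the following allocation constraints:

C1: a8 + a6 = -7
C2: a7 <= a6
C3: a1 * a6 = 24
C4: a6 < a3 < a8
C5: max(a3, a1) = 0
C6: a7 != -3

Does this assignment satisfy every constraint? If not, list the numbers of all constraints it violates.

C1: a8 + a6 = -1 + (-8) = -9, not -7 — fails.
C2: a7 = -3, a6 = -8; -3 > -8 (want ≤) — fails.
C3: a1 * a6 = -3 * (-8) = 24 — holds.
C4: values -8, 0, -1; a3 = 0 is not < a8 = -1 — fails.
C5: max(0, -3) = 0 — holds.
C6: a7 = -3, but -3 is required to differ — fails.

Violated: 1, 2, 4, and 6.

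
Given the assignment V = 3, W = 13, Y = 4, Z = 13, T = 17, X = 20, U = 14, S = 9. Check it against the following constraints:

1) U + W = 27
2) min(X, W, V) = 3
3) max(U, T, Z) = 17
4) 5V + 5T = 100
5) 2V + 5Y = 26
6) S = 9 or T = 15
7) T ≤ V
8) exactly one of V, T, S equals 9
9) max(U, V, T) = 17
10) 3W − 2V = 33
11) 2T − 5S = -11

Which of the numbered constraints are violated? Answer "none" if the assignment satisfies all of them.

1) U + W = 14 + 13 = 27 — satisfied.
2) min(20, 13, 3) = 3 — satisfied.
3) max(14, 17, 13) = 17 — satisfied.
4) 5V + 5T = 5(3) + 5(17) = 100 — satisfied.
5) 2V + 5Y = 2(3) + 5(4) = 26 — satisfied.
6) S = 9 = 9 (first disjunct) — satisfied.
7) T = 17, V = 3; 17 > 3 (want ≤) — violated.
8) V=3, T=17, S=9; 1 of them equals 9 — satisfied.
9) max(14, 3, 17) = 17 — satisfied.
10) 3W − 2V = 3(13) − 2(3) = 33 — satisfied.
11) 2T − 5S = 2(17) − 5(9) = -11 — satisfied.

Constraint 7 does not hold.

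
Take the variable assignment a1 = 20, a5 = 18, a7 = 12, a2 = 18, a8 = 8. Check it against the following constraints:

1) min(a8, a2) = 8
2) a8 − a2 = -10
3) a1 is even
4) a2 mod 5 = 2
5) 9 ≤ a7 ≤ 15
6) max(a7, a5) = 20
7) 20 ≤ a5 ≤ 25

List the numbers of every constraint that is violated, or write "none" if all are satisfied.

Constraints 4, 6, 7 are violated.

1) min(8, 18) = 8 — holds.
2) a8 − a2 = 8 − 18 = -10 — holds.
3) a1 = 20 is even — holds.
4) 18 mod 5 = 3, not 2 — does not hold.
5) a7 = 12 lies in [9, 15] — holds.
6) max(12, 18) = 18, not 20 — does not hold.
7) a5 = 18 is outside [20, 25] — does not hold.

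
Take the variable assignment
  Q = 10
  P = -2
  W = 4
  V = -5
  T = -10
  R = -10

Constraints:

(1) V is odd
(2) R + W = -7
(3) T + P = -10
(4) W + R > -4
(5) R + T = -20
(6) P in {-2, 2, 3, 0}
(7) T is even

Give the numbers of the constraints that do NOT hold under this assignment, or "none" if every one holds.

(1) V = -5 is odd — OK.
(2) R + W = -10 + 4 = -6, not -7 — violated.
(3) T + P = -10 + (-2) = -12, not -10 — violated.
(4) W + R = 4 + (-10) = -6; -6 ≤ -4, bound -4 not met — violated.
(5) R + T = -10 + (-10) = -20 — OK.
(6) P = -2 is in {-2, 2, 3, 0} — OK.
(7) T = -10 is even — OK.

The assignment fails constraints 2, 3, and 4.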